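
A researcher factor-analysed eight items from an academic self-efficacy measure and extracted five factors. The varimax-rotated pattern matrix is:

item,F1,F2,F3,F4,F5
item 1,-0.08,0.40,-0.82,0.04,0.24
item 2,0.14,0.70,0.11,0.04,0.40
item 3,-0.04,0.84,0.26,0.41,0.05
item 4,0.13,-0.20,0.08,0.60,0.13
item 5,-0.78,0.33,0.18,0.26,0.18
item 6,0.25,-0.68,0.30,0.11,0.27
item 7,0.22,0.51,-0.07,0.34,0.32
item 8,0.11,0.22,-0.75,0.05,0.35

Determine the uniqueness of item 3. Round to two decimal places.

0.05

h² = (-0.04)² + 0.84² + 0.26² + 0.41² + 0.05² = 0.0016 + 0.7056 + 0.0676 + 0.1681 + 0.0025 = 0.9454
Uniqueness u² = 1 − h² = 1 − 0.9454 = 0.0546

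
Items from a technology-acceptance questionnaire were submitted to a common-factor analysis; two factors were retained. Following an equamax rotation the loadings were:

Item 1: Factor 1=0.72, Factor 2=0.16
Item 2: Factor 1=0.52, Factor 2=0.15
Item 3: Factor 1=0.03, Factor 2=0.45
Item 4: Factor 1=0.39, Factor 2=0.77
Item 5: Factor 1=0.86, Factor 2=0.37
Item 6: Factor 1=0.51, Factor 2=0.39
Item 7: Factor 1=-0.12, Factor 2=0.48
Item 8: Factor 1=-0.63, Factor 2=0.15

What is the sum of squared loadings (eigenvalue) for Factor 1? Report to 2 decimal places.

2.35

SS loadings for Factor 1 = 0.72² + 0.52² + 0.03² + 0.39² + 0.86² + 0.51² + (-0.12)² + (-0.63)² = 0.5184 + 0.2704 + 0.0009 + 0.1521 + 0.7396 + 0.2601 + 0.0144 + 0.3969 = 2.3528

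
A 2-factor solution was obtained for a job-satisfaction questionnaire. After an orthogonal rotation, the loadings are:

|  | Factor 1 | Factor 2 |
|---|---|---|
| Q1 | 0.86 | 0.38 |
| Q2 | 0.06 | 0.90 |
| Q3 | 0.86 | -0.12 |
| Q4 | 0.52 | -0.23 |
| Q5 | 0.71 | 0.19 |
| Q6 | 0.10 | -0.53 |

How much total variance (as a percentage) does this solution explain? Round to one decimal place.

60.1%

Communalities: 0.8840, 0.8136, 0.7540, 0.3233, 0.5402, 0.2909; Σh² = 3.6060.
Total variance with 6 standardized items is 6, so the solution explains 3.6060/6 = 0.6010 = 60.10%.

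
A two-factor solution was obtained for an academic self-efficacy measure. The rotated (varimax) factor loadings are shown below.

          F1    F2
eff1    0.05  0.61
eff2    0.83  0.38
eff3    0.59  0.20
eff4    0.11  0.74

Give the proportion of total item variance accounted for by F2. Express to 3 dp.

0.276

SS loadings for F2 = 0.61² + 0.38² + 0.20² + 0.74² = 1.1041
Proportion of variance = 1.1041 / 4 = 0.2760.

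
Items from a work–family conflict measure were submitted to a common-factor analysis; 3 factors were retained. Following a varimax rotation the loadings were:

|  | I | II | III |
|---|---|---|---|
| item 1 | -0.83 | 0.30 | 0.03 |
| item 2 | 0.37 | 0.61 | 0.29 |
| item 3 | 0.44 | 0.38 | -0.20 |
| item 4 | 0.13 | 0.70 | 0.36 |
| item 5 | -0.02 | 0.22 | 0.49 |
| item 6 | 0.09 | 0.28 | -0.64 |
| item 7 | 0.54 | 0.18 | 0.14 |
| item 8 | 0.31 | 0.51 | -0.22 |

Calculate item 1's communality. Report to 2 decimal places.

0.78

h² = (-0.83)² + 0.30² + 0.03² = 0.6889 + 0.0900 + 0.0009 = 0.7798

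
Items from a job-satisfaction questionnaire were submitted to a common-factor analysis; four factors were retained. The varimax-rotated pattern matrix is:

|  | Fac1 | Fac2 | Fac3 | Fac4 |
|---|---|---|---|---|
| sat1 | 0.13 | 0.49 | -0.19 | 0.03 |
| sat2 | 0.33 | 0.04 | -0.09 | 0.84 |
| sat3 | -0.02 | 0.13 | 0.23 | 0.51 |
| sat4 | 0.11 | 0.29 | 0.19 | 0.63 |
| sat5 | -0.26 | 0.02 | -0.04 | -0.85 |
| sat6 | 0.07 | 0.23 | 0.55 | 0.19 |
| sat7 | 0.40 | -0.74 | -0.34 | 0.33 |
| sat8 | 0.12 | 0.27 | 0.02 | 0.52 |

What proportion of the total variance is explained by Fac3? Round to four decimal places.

SS loadings for Fac3 = (-0.19)² + (-0.09)² + 0.23² + 0.19² + (-0.04)² + 0.55² + (-0.34)² + 0.02² = 0.5533
Proportion of variance = 0.5533 / 8 = 0.0692.

0.0692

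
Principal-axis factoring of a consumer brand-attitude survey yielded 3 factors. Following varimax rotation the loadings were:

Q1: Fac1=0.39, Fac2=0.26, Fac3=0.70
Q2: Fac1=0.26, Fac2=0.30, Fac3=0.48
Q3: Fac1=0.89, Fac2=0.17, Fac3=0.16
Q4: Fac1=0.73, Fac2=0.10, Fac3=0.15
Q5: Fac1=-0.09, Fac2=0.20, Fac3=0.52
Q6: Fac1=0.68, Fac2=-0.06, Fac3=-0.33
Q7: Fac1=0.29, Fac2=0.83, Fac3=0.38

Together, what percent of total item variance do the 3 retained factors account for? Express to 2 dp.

61.72%

SS loadings by factor: 2.0993, 0.9290, 1.2922; total = 4.3205.
Total variance with 7 standardized items is 7, so the solution explains 4.3205/7 = 0.6172 = 61.72%.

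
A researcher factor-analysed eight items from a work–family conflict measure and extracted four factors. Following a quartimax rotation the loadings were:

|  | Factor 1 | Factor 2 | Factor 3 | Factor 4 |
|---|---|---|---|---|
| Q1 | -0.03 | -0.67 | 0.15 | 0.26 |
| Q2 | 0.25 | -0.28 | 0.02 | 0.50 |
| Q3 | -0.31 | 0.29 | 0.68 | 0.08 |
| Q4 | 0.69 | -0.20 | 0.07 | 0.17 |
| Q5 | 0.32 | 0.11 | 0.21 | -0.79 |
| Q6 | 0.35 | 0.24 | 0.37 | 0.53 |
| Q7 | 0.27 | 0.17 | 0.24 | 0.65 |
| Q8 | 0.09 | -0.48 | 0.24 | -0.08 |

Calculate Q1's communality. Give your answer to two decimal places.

0.54

h² = (-0.03)² + (-0.67)² + 0.15² + 0.26² = 0.0009 + 0.4489 + 0.0225 + 0.0676 = 0.5399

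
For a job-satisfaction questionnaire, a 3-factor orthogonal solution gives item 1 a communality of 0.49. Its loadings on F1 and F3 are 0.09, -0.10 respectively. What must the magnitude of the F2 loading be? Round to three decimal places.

Under orthogonal rotation h² = Σλ², so λ_F2² = h² − (0.0181) = 0.49 − 0.0181 = 0.4719.
|λ| = √0.4719 = 0.6869.

0.687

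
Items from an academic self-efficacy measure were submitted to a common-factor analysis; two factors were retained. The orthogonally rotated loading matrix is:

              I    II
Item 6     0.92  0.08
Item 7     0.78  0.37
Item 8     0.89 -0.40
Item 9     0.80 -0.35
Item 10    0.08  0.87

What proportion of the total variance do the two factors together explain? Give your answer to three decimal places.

0.815

Communalities: 0.8528, 0.7453, 0.9521, 0.7625, 0.7633; Σh² = 4.0760.
Total variance with 5 standardized items is 5, so the solution explains 4.0760/5 = 0.8152.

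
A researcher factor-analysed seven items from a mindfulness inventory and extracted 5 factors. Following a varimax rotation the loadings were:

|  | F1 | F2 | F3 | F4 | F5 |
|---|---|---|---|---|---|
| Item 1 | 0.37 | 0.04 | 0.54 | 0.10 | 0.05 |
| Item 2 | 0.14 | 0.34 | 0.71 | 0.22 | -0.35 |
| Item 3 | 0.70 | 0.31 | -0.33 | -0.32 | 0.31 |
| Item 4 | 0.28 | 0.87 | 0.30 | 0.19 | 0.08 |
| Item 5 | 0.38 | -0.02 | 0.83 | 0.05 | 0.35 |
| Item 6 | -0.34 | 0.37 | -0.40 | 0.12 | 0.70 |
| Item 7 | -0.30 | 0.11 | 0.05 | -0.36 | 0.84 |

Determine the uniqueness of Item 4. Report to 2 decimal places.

0.03

h² = 0.28² + 0.87² + 0.30² + 0.19² + 0.08² = 0.0784 + 0.7569 + 0.0900 + 0.0361 + 0.0064 = 0.9678
Uniqueness u² = 1 − h² = 1 − 0.9678 = 0.0322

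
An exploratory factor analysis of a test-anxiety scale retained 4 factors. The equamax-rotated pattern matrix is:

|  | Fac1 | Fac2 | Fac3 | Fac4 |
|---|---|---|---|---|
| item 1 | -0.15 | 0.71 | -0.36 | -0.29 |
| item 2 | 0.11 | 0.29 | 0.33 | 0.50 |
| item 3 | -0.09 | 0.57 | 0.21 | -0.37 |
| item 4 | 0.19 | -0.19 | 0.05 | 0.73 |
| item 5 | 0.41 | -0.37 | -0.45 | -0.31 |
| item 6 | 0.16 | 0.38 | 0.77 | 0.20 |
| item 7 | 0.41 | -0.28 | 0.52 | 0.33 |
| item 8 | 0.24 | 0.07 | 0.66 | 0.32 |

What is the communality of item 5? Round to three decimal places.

0.604

h² = 0.41² + (-0.37)² + (-0.45)² + (-0.31)² = 0.1681 + 0.1369 + 0.2025 + 0.0961 = 0.6036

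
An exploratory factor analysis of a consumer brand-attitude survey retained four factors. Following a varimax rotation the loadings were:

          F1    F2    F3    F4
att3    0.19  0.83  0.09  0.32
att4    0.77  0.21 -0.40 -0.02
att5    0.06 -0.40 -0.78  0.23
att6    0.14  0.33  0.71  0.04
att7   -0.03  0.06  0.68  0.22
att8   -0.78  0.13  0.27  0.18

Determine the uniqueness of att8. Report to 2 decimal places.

0.27

h² = (-0.78)² + 0.13² + 0.27² + 0.18² = 0.6084 + 0.0169 + 0.0729 + 0.0324 = 0.7306
Uniqueness u² = 1 − h² = 1 − 0.7306 = 0.2694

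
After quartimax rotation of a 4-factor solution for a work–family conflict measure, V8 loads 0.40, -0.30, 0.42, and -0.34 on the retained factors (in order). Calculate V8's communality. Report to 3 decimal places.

0.542

h² = 0.40² + (-0.30)² + 0.42² + (-0.34)² = 0.1600 + 0.0900 + 0.1764 + 0.1156 = 0.5420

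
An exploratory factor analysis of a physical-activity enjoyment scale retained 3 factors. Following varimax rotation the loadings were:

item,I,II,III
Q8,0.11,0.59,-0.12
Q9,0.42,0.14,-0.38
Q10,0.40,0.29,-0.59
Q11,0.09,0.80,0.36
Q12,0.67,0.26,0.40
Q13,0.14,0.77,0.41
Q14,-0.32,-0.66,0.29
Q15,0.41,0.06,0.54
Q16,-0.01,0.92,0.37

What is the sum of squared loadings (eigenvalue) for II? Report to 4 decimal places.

3.0379

SS loadings for II = 0.59² + 0.14² + 0.29² + 0.80² + 0.26² + 0.77² + (-0.66)² + 0.06² + 0.92² = 0.3481 + 0.0196 + 0.0841 + 0.6400 + 0.0676 + 0.5929 + 0.4356 + 0.0036 + 0.8464 = 3.0379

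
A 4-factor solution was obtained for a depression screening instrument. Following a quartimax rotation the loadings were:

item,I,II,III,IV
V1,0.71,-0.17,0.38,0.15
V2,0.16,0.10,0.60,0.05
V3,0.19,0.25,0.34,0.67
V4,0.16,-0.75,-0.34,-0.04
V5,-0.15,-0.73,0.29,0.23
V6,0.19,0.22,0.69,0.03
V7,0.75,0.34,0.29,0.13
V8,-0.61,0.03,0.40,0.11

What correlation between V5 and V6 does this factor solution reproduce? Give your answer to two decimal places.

0.02

r̂ = Σ λ_i·λ_j across factors = (-0.15)(0.19) + (-0.73)(0.22) + (0.29)(0.69) + (0.23)(0.03)
  = -0.0285 -0.1606 +0.2001 +0.0069 = 0.0179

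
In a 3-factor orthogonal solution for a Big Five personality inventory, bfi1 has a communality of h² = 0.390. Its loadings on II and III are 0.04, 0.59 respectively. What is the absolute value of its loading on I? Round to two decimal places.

Under orthogonal rotation h² = Σλ², so λ_I² = h² − (0.3497) = 0.390 − 0.3497 = 0.0403.
|λ| = √0.0403 = 0.2007.

0.20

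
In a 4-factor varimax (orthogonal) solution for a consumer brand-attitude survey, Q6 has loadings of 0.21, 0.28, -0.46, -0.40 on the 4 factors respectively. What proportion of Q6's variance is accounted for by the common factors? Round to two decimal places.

h² = 0.21² + 0.28² + (-0.46)² + (-0.40)² = 0.0441 + 0.0784 + 0.2116 + 0.1600 = 0.4941

0.49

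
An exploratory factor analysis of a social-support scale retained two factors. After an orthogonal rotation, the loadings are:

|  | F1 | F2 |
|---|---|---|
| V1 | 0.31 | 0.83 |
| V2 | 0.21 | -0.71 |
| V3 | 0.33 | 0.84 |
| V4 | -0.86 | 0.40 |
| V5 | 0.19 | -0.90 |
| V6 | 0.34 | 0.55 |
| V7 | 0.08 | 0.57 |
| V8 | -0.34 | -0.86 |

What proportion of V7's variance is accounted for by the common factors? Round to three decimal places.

h² = 0.08² + 0.57² = 0.0064 + 0.3249 = 0.3313

0.331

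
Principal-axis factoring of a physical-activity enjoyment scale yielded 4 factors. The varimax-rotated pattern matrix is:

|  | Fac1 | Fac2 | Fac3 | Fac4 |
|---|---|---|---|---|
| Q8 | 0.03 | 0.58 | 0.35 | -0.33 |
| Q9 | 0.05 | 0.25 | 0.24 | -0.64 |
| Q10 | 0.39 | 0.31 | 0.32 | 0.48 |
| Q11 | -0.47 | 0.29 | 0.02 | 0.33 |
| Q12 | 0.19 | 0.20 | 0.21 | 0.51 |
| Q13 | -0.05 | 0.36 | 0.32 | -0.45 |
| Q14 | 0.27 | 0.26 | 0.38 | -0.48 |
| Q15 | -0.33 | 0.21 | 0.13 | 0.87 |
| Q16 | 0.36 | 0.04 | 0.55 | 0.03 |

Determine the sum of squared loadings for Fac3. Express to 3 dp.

0.893

SS loadings for Fac3 = 0.35² + 0.24² + 0.32² + 0.02² + 0.21² + 0.32² + 0.38² + 0.13² + 0.55² = 0.1225 + 0.0576 + 0.1024 + 0.0004 + 0.0441 + 0.1024 + 0.1444 + 0.0169 + 0.3025 = 0.8932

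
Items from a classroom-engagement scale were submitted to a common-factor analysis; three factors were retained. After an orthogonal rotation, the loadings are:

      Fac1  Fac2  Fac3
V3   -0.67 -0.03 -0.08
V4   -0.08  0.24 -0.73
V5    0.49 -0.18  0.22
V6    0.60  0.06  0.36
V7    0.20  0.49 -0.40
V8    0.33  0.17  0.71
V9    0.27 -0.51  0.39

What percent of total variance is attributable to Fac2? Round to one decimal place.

SS loadings for Fac2 = (-0.03)² + 0.24² + (-0.18)² + 0.06² + 0.49² + 0.17² + (-0.51)² = 0.6236
With 7 standardized items, total variance = 7. Proportion = 0.6236/7 = 0.0891 → 8.91%.

8.9%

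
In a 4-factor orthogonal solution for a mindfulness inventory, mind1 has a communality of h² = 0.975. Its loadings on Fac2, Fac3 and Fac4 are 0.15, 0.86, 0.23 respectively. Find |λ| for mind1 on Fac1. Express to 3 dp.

Under orthogonal rotation h² = Σλ², so λ_Fac1² = h² − (0.8150) = 0.975 − 0.8150 = 0.1600.
|λ| = √0.1600 = 0.4000.

0.400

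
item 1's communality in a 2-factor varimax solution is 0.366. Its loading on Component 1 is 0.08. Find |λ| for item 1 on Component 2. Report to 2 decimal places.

Under orthogonal rotation h² = Σλ², so λ_Component 2² = h² − (0.0064) = 0.366 − 0.0064 = 0.3596.
|λ| = √0.3596 = 0.5997.

0.60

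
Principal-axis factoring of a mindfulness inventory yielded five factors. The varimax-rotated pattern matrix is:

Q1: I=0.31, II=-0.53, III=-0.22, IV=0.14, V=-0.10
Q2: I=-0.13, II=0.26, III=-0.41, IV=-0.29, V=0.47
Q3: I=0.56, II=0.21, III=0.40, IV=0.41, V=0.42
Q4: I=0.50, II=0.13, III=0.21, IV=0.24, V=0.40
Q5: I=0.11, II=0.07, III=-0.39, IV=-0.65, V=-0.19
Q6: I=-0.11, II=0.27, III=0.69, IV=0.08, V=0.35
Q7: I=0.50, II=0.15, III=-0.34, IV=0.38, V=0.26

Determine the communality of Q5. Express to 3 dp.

0.628

h² = 0.11² + 0.07² + (-0.39)² + (-0.65)² + (-0.19)² = 0.0121 + 0.0049 + 0.1521 + 0.4225 + 0.0361 = 0.6277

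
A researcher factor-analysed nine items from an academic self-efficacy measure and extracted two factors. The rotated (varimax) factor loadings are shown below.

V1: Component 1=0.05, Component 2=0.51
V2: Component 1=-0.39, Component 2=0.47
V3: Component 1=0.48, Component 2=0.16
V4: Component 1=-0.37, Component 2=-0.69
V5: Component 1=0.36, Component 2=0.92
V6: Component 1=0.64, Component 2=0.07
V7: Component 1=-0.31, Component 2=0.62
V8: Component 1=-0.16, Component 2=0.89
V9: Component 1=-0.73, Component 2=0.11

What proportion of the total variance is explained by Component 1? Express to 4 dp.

SS loadings for Component 1 = 0.05² + (-0.39)² + 0.48² + (-0.37)² + 0.36² + 0.64² + (-0.31)² + (-0.16)² + (-0.73)² = 1.7157
Proportion of variance = 1.7157 / 9 = 0.1906.

0.1906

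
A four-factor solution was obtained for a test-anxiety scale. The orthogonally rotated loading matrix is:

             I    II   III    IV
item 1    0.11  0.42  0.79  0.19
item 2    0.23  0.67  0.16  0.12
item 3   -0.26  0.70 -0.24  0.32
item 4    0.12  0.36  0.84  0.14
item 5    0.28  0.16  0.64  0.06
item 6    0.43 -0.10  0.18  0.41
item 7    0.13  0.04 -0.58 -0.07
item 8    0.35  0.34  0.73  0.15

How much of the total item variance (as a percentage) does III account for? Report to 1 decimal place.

34.1%

SS loadings for III = 0.79² + 0.16² + (-0.24)² + 0.84² + 0.64² + 0.18² + (-0.58)² + 0.73² = 2.7242
With 8 standardized items, total variance = 8. Proportion = 2.7242/8 = 0.3405 → 34.05%.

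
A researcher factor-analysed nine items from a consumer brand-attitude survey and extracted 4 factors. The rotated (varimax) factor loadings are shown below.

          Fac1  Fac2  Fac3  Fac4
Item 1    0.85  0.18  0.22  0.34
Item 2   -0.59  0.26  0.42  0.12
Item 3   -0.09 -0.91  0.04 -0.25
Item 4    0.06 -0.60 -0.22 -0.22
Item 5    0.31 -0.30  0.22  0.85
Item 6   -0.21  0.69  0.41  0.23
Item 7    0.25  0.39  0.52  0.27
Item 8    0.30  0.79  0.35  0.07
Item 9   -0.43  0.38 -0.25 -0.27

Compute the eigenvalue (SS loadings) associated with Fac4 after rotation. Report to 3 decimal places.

SS loadings for Fac4 = 0.34² + 0.12² + (-0.25)² + (-0.22)² + 0.85² + 0.23² + 0.27² + 0.07² + (-0.27)² = 0.1156 + 0.0144 + 0.0625 + 0.0484 + 0.7225 + 0.0529 + 0.0729 + 0.0049 + 0.0729 = 1.1670

1.167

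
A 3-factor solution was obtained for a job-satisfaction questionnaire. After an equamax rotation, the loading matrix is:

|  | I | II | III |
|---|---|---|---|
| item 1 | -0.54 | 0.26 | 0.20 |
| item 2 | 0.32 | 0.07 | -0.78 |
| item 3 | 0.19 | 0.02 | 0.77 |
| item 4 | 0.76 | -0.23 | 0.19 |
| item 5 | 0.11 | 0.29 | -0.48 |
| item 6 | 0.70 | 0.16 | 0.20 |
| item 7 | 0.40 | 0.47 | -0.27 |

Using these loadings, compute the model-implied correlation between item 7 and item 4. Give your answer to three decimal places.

0.145

r̂ = Σ λ_i·λ_j across factors = (0.40)(0.76) + (0.47)(-0.23) + (-0.27)(0.19)
  = +0.3040 -0.1081 -0.0513 = 0.1446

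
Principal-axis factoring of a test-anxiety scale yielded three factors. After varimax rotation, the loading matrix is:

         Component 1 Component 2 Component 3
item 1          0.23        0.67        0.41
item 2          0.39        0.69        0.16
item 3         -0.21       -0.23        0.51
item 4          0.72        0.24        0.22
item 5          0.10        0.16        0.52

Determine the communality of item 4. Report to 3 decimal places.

h² = 0.72² + 0.24² + 0.22² = 0.5184 + 0.0576 + 0.0484 = 0.6244

0.624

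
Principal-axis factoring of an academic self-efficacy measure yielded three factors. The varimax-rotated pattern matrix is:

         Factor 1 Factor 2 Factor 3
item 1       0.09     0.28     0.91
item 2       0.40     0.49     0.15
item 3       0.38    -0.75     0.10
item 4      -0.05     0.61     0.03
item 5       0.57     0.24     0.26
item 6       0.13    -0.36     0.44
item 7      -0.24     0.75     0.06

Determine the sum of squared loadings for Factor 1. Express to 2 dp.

0.71

SS loadings for Factor 1 = 0.09² + 0.40² + 0.38² + (-0.05)² + 0.57² + 0.13² + (-0.24)² = 0.0081 + 0.1600 + 0.1444 + 0.0025 + 0.3249 + 0.0169 + 0.0576 = 0.7144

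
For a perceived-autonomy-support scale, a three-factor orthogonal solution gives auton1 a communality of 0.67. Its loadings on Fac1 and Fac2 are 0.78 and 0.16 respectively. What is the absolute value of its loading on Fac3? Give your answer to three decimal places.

0.190

Under orthogonal rotation h² = Σλ², so λ_Fac3² = h² − (0.6340) = 0.67 − 0.6340 = 0.0360.
|λ| = √0.0360 = 0.1897.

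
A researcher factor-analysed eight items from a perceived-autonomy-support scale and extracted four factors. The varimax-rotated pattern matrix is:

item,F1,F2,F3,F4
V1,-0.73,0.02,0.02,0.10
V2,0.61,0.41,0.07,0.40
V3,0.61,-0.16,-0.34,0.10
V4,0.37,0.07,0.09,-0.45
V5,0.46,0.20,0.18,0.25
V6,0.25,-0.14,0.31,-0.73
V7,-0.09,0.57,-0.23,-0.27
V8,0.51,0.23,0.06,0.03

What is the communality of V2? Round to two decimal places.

0.71

h² = 0.61² + 0.41² + 0.07² + 0.40² = 0.3721 + 0.1681 + 0.0049 + 0.1600 = 0.7051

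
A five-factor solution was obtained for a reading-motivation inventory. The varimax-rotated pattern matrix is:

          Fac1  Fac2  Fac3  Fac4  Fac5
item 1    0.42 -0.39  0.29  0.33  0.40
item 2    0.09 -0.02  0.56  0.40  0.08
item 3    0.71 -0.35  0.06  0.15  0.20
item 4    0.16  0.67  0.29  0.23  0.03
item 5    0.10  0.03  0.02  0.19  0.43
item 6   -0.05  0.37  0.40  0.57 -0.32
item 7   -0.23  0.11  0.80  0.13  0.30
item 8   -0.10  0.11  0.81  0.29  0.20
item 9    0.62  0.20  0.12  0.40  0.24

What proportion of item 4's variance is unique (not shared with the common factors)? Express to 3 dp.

0.388

h² = 0.16² + 0.67² + 0.29² + 0.23² + 0.03² = 0.0256 + 0.4489 + 0.0841 + 0.0529 + 0.0009 = 0.6124
Uniqueness u² = 1 − h² = 1 − 0.6124 = 0.3876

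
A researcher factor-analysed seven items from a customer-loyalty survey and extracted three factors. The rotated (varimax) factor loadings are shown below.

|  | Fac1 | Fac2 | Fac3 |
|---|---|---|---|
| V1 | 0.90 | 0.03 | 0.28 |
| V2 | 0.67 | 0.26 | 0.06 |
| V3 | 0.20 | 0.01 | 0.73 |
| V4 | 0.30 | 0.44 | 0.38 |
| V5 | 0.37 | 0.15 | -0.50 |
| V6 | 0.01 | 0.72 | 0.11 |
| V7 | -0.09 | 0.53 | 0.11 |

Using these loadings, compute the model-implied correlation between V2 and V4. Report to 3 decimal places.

0.338

r̂ = Σ λ_i·λ_j across factors = (0.67)(0.30) + (0.26)(0.44) + (0.06)(0.38)
  = +0.2010 +0.1144 +0.0228 = 0.3382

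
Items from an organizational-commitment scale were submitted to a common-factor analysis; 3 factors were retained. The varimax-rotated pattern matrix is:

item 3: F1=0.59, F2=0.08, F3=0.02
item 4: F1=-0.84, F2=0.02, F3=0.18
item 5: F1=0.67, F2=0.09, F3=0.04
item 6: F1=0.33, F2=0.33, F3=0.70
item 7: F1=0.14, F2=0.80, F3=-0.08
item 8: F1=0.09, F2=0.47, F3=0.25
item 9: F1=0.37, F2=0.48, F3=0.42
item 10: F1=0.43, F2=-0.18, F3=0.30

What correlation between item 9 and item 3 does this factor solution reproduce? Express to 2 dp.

0.27

r̂ = Σ λ_i·λ_j across factors = (0.37)(0.59) + (0.48)(0.08) + (0.42)(0.02)
  = +0.2183 +0.0384 +0.0084 = 0.2651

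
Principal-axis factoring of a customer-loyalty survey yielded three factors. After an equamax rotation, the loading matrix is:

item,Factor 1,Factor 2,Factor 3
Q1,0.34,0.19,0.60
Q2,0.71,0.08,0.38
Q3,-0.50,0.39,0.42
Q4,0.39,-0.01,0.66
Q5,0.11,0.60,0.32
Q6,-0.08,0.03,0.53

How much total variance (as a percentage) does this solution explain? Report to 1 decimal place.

Communalities: 0.5117, 0.6549, 0.5785, 0.5878, 0.4745, 0.2882; Σh² = 3.0956.
Total variance with 6 standardized items is 6, so the solution explains 3.0956/6 = 0.5159 = 51.59%.

51.6%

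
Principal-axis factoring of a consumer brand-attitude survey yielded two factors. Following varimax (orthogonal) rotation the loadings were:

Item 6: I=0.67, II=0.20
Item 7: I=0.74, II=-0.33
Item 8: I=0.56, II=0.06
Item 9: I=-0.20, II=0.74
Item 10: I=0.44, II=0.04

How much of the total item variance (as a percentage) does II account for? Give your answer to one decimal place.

SS loadings for II = 0.20² + (-0.33)² + 0.06² + 0.74² + 0.04² = 0.7017
With 5 standardized items, total variance = 5. Proportion = 0.7017/5 = 0.1403 → 14.03%.

14.0%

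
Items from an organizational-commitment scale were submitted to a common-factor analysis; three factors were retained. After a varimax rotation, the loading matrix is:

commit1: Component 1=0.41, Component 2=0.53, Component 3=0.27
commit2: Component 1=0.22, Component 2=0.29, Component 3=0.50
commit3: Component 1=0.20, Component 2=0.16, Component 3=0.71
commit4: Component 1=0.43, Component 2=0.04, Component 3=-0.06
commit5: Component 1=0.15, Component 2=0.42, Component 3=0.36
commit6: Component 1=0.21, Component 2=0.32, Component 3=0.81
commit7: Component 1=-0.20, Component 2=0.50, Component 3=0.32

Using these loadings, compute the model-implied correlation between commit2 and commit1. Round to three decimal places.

0.379

r̂ = Σ λ_i·λ_j across factors = (0.22)(0.41) + (0.29)(0.53) + (0.50)(0.27)
  = +0.0902 +0.1537 +0.1350 = 0.3789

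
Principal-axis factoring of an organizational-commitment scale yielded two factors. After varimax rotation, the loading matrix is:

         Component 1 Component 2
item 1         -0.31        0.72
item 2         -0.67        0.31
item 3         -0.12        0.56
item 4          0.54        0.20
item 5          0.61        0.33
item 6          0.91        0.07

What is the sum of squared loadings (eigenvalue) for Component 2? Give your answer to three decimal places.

SS loadings for Component 2 = 0.72² + 0.31² + 0.56² + 0.20² + 0.33² + 0.07² = 0.5184 + 0.0961 + 0.3136 + 0.0400 + 0.1089 + 0.0049 = 1.0819

1.082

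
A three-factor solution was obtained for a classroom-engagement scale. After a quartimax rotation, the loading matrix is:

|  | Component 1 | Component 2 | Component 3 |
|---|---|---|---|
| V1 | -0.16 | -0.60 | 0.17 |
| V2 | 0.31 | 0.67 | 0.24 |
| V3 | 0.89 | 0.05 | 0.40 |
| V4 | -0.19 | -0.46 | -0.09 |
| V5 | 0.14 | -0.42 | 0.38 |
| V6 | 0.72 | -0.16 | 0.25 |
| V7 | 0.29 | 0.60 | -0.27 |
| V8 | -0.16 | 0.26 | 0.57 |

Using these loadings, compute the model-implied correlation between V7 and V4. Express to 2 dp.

r̂ = Σ λ_i·λ_j across factors = (0.29)(-0.19) + (0.60)(-0.46) + (-0.27)(-0.09)
  = -0.0551 -0.2760 +0.0243 = -0.3068

-0.31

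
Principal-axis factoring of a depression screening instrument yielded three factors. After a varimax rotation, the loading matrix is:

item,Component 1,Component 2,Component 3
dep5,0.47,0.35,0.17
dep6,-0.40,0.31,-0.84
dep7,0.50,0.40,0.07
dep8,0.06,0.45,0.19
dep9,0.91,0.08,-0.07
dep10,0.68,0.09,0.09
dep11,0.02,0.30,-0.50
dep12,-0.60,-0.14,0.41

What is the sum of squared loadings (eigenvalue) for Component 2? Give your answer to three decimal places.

0.705

SS loadings for Component 2 = 0.35² + 0.31² + 0.40² + 0.45² + 0.08² + 0.09² + 0.30² + (-0.14)² = 0.1225 + 0.0961 + 0.1600 + 0.2025 + 0.0064 + 0.0081 + 0.0900 + 0.0196 = 0.7052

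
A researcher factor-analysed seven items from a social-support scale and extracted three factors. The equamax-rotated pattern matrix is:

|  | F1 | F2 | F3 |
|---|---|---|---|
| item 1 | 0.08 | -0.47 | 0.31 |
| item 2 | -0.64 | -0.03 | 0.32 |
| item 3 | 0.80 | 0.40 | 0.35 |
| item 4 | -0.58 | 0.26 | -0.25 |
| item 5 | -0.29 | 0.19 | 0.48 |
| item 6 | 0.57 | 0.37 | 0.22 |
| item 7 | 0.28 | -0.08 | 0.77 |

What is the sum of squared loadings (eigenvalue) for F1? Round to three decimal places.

1.880

SS loadings for F1 = 0.08² + (-0.64)² + 0.80² + (-0.58)² + (-0.29)² + 0.57² + 0.28² = 0.0064 + 0.4096 + 0.6400 + 0.3364 + 0.0841 + 0.3249 + 0.0784 = 1.8798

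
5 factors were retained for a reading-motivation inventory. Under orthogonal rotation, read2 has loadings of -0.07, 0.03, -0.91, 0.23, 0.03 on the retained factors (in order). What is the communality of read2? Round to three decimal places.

h² = (-0.07)² + 0.03² + (-0.91)² + 0.23² + 0.03² = 0.0049 + 0.0009 + 0.8281 + 0.0529 + 0.0009 = 0.8877

0.888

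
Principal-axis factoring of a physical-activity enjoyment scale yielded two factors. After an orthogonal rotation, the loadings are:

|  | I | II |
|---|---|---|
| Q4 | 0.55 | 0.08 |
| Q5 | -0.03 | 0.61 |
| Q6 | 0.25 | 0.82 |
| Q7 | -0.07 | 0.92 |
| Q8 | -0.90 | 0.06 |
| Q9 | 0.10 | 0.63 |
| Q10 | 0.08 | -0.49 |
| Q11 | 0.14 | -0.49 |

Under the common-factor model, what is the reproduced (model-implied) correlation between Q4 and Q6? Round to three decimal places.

0.203

r̂ = Σ λ_i·λ_j across factors = (0.55)(0.25) + (0.08)(0.82)
  = +0.1375 +0.0656 = 0.2031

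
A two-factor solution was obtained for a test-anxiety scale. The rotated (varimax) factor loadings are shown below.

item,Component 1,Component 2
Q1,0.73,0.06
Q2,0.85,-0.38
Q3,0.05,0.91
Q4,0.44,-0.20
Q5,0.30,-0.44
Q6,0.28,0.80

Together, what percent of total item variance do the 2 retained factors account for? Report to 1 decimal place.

SS loadings by factor: 1.6199, 1.8497; total = 3.4696.
Total variance with 6 standardized items is 6, so the solution explains 3.4696/6 = 0.5783 = 57.83%.

57.8%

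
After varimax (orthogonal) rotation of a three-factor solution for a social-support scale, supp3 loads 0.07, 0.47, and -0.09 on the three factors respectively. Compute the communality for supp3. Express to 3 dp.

h² = 0.07² + 0.47² + (-0.09)² = 0.0049 + 0.2209 + 0.0081 = 0.2339

0.234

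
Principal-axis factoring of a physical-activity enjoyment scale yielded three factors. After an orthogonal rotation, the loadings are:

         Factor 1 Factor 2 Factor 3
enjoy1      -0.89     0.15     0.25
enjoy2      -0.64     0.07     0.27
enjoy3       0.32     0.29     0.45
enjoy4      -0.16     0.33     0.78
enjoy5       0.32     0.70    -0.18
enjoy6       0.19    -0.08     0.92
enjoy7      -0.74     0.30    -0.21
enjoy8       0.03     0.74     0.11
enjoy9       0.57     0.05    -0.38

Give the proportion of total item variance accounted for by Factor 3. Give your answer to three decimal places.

0.225

SS loadings for Factor 3 = 0.25² + 0.27² + 0.45² + 0.78² + (-0.18)² + 0.92² + (-0.21)² + 0.11² + (-0.38)² = 2.0257
Proportion of variance = 2.0257 / 9 = 0.2251.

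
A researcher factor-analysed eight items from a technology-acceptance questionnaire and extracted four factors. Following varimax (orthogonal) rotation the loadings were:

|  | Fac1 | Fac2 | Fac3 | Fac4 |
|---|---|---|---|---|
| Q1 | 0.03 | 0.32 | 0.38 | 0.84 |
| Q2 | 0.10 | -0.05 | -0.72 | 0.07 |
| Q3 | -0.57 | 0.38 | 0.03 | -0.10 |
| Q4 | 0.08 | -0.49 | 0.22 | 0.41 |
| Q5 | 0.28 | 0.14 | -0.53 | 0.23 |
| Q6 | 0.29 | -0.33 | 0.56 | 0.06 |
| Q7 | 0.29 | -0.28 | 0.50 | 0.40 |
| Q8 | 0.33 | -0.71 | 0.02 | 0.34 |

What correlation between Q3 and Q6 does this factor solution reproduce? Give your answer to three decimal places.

-0.280

r̂ = Σ λ_i·λ_j across factors = (-0.57)(0.29) + (0.38)(-0.33) + (0.03)(0.56) + (-0.10)(0.06)
  = -0.1653 -0.1254 +0.0168 -0.0060 = -0.2799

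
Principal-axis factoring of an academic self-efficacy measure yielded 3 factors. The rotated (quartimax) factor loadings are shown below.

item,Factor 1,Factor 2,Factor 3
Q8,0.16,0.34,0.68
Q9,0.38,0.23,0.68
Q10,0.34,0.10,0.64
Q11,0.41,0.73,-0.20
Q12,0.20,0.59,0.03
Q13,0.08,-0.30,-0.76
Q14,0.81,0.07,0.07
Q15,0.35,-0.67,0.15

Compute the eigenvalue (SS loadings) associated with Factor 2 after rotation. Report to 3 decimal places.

SS loadings for Factor 2 = 0.34² + 0.23² + 0.10² + 0.73² + 0.59² + (-0.30)² + 0.07² + (-0.67)² = 0.1156 + 0.0529 + 0.0100 + 0.5329 + 0.3481 + 0.0900 + 0.0049 + 0.4489 = 1.6033

1.603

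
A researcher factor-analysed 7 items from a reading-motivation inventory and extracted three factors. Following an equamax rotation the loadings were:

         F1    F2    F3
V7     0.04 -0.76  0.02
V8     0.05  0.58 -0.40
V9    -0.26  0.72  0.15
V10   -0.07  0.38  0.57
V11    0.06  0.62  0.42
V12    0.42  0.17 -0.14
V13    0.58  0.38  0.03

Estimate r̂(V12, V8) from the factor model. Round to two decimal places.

0.18

r̂ = Σ λ_i·λ_j across factors = (0.42)(0.05) + (0.17)(0.58) + (-0.14)(-0.40)
  = +0.0210 +0.0986 +0.0560 = 0.1756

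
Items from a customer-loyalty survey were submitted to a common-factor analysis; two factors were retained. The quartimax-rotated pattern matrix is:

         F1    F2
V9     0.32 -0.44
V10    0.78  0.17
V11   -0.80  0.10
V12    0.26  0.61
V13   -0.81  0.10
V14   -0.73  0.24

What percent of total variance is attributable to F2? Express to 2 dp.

11.20%

SS loadings for F2 = (-0.44)² + 0.17² + 0.10² + 0.61² + 0.10² + 0.24² = 0.6722
With 6 standardized items, total variance = 6. Proportion = 0.6722/6 = 0.1120 → 11.20%.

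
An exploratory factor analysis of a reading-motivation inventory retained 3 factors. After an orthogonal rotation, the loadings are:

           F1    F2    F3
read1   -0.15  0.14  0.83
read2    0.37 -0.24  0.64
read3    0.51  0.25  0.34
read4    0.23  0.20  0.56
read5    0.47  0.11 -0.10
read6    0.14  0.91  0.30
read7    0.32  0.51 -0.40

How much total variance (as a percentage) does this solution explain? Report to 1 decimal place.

55.5%

Communalities: 0.7310, 0.6041, 0.4382, 0.4065, 0.2430, 0.9377, 0.5225; Σh² = 3.8830.
Total variance with 7 standardized items is 7, so the solution explains 3.8830/7 = 0.5547 = 55.47%.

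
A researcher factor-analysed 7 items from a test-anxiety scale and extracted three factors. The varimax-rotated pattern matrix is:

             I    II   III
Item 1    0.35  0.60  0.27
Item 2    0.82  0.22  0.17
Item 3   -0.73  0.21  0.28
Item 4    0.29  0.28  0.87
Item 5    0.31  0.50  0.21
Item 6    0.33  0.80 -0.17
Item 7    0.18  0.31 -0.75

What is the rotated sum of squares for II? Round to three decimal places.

SS loadings for II = 0.60² + 0.22² + 0.21² + 0.28² + 0.50² + 0.80² + 0.31² = 0.3600 + 0.0484 + 0.0441 + 0.0784 + 0.2500 + 0.6400 + 0.0961 = 1.5170

1.517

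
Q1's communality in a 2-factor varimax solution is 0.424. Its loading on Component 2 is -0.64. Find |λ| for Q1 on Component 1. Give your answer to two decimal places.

Under orthogonal rotation h² = Σλ², so λ_Component 1² = h² − (0.4096) = 0.424 − 0.4096 = 0.0144.
|λ| = √0.0144 = 0.1200.

0.12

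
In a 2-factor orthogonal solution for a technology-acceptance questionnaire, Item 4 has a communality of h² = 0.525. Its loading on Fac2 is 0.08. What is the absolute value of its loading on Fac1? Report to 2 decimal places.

Under orthogonal rotation h² = Σλ², so λ_Fac1² = h² − (0.0064) = 0.525 − 0.0064 = 0.5186.
|λ| = √0.5186 = 0.7201.

0.72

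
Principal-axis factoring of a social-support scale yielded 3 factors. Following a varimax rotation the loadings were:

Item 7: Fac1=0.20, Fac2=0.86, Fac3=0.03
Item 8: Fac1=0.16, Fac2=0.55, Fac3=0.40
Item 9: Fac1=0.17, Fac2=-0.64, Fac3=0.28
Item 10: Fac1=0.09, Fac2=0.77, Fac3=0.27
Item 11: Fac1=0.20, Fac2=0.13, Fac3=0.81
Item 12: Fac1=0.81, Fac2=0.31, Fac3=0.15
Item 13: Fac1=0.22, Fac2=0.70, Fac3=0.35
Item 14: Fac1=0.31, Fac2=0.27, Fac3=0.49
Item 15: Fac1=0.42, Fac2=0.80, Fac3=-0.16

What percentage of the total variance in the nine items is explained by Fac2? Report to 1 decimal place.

SS loadings for Fac2 = 0.86² + 0.55² + (-0.64)² + 0.77² + 0.13² + 0.31² + 0.70² + 0.27² + 0.80² = 3.3605
With 9 standardized items, total variance = 9. Proportion = 3.3605/9 = 0.3734 → 37.34%.

37.3%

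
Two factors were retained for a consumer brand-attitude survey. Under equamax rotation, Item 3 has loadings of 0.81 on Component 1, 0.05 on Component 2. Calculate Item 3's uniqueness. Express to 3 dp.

0.341

h² = 0.81² + 0.05² = 0.6561 + 0.0025 = 0.6586
Uniqueness u² = 1 − h² = 1 − 0.6586 = 0.3414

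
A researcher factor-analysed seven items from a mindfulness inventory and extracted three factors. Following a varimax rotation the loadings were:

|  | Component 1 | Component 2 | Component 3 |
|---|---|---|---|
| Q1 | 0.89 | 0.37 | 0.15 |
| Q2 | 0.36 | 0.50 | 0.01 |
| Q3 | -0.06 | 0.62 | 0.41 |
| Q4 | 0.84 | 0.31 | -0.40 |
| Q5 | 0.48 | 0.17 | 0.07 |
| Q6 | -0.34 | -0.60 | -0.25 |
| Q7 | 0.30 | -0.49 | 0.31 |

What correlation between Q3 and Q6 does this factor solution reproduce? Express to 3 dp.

-0.454

r̂ = Σ λ_i·λ_j across factors = (-0.06)(-0.34) + (0.62)(-0.60) + (0.41)(-0.25)
  = +0.0204 -0.3720 -0.1025 = -0.4541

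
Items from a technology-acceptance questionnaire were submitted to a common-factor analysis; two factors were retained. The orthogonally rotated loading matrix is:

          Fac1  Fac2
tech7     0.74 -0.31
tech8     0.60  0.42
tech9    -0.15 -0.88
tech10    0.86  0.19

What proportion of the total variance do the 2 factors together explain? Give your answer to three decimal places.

0.688

SS loadings by factor: 1.6697, 1.0830; total = 2.7527.
Total variance with 4 standardized items is 4, so the solution explains 2.7527/4 = 0.6882.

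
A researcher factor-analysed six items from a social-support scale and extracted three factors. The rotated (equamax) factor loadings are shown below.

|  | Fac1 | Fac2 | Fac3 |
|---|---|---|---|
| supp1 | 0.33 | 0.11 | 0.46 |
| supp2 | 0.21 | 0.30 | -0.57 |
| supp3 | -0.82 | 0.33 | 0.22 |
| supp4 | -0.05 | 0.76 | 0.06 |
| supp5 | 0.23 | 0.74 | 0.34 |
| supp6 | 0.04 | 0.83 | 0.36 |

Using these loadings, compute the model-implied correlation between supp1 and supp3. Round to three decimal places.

r̂ = Σ λ_i·λ_j across factors = (0.33)(-0.82) + (0.11)(0.33) + (0.46)(0.22)
  = -0.2706 +0.0363 +0.1012 = -0.1331

-0.133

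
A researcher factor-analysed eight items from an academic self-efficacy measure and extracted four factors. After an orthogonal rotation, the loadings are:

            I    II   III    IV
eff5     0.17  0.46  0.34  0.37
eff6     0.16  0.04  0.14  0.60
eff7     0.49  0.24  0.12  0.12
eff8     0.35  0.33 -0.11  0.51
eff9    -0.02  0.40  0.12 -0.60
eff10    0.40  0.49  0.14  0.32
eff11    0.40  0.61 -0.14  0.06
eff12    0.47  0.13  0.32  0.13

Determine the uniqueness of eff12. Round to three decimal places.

h² = 0.47² + 0.13² + 0.32² + 0.13² = 0.2209 + 0.0169 + 0.1024 + 0.0169 = 0.3571
Uniqueness u² = 1 − h² = 1 − 0.3571 = 0.6429

0.643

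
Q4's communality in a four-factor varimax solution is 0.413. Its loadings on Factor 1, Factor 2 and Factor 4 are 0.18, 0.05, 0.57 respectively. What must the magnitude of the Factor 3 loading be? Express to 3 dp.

0.231

Under orthogonal rotation h² = Σλ², so λ_Factor 3² = h² − (0.3598) = 0.413 − 0.3598 = 0.0532.
|λ| = √0.0532 = 0.2307.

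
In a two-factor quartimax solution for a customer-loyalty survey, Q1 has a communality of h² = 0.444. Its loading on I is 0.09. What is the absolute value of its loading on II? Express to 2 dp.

Under orthogonal rotation h² = Σλ², so λ_II² = h² − (0.0081) = 0.444 − 0.0081 = 0.4359.
|λ| = √0.4359 = 0.6602.

0.66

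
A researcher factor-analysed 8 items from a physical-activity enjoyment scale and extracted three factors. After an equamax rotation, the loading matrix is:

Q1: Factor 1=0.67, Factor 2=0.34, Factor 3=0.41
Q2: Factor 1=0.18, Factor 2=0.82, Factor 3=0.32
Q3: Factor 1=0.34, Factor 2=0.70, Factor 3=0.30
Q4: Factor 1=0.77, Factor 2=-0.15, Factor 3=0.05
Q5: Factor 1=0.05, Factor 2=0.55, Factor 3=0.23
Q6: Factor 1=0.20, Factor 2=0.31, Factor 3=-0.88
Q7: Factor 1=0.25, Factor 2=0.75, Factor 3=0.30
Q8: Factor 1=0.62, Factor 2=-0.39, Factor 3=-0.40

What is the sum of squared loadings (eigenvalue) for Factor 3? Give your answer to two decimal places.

SS loadings for Factor 3 = 0.41² + 0.32² + 0.30² + 0.05² + 0.23² + (-0.88)² + 0.30² + (-0.40)² = 0.1681 + 0.1024 + 0.0900 + 0.0025 + 0.0529 + 0.7744 + 0.0900 + 0.1600 = 1.4403

1.44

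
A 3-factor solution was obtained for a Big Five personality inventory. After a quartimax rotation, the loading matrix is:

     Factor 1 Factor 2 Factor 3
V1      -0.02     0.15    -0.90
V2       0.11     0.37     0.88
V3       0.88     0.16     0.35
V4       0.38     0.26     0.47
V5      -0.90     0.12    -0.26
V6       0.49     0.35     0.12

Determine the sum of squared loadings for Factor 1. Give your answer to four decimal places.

SS loadings for Factor 1 = (-0.02)² + 0.11² + 0.88² + 0.38² + (-0.90)² + 0.49² = 0.0004 + 0.0121 + 0.7744 + 0.1444 + 0.8100 + 0.2401 = 1.9814

1.9814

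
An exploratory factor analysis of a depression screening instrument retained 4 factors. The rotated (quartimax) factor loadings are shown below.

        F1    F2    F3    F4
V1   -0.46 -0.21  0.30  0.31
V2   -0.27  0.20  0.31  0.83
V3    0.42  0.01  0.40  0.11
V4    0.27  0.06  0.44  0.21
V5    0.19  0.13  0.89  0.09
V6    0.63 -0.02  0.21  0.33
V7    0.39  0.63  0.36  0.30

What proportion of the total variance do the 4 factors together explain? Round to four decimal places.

0.5964

SS loadings by factor: 1.1189, 0.5020, 1.5055, 1.0482; total = 4.1746.
Total variance with 7 standardized items is 7, so the solution explains 4.1746/7 = 0.5964.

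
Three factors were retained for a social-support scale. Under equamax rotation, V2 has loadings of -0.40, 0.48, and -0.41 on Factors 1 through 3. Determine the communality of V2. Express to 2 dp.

0.56

h² = (-0.40)² + 0.48² + (-0.41)² = 0.1600 + 0.2304 + 0.1681 = 0.5585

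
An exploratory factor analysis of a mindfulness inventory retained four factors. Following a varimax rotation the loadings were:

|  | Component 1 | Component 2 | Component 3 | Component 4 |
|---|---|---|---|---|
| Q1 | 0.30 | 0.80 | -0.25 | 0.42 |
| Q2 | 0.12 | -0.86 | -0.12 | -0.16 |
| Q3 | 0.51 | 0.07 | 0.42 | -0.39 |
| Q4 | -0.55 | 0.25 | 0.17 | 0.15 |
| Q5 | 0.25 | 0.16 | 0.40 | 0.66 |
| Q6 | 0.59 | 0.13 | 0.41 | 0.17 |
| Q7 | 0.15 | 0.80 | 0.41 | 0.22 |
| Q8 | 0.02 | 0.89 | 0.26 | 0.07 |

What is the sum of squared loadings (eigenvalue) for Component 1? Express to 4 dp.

SS loadings for Component 1 = 0.30² + 0.12² + 0.51² + (-0.55)² + 0.25² + 0.59² + 0.15² + 0.02² = 0.0900 + 0.0144 + 0.2601 + 0.3025 + 0.0625 + 0.3481 + 0.0225 + 0.0004 = 1.1005

1.1005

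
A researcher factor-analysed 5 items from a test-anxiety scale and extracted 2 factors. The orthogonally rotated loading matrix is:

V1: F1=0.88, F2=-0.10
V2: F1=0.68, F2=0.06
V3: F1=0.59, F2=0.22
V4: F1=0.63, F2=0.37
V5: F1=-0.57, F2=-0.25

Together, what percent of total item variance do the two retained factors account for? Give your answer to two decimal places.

51.36%

SS loadings by factor: 2.3067, 0.2614; total = 2.5681.
Total variance with 5 standardized items is 5, so the solution explains 2.5681/5 = 0.5136 = 51.36%.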